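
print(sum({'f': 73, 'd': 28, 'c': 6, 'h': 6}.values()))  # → 113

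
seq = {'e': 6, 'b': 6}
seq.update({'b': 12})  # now {'e': 6, 'b': 12}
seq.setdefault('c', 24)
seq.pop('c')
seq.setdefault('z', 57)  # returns 57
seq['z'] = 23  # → {'e': 6, 'b': 12, 'z': 23}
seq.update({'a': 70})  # {'e': 6, 'b': 12, 'z': 23, 'a': 70}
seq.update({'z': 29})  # {'e': 6, 'b': 12, 'z': 29, 'a': 70}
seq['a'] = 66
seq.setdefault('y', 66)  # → 66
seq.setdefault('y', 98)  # 66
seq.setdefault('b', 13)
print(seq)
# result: {'e': 6, 'b': 12, 'z': 29, 'a': 66, 'y': 66}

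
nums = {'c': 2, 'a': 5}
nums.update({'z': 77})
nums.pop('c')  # 2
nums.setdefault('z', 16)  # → 77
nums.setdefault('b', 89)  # 89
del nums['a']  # {'z': 77, 'b': 89}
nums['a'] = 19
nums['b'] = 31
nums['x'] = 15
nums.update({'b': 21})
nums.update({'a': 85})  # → {'z': 77, 'b': 21, 'a': 85, 'x': 15}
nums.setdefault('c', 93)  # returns 93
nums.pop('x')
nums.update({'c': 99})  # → {'z': 77, 'b': 21, 'a': 85, 'c': 99}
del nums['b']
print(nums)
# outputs {'z': 77, 'a': 85, 'c': 99}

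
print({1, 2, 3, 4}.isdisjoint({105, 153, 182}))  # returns True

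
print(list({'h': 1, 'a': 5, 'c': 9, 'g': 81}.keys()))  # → ['h', 'a', 'c', 'g']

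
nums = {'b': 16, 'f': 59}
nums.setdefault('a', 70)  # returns 70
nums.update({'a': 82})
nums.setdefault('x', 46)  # 46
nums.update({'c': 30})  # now {'b': 16, 'f': 59, 'a': 82, 'x': 46, 'c': 30}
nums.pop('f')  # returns 59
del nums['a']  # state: {'b': 16, 'x': 46, 'c': 30}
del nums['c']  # {'b': 16, 'x': 46}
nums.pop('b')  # 16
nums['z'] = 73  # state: {'x': 46, 'z': 73}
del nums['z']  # {'x': 46}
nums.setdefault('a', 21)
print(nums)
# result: {'x': 46, 'a': 21}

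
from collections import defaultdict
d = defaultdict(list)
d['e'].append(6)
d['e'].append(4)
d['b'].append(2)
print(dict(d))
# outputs {'e': [6, 4], 'b': [2]}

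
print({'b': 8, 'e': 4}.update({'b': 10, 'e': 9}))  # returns None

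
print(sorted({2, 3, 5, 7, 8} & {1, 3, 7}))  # [3, 7]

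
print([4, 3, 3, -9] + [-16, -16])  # [4, 3, 3, -9, -16, -16]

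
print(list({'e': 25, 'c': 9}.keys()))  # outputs ['e', 'c']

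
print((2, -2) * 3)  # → (2, -2, 2, -2, 2, -2)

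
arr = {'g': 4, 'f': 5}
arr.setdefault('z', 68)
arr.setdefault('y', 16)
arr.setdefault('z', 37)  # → 68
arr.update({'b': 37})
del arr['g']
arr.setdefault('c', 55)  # 55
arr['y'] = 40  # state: {'f': 5, 'z': 68, 'y': 40, 'b': 37, 'c': 55}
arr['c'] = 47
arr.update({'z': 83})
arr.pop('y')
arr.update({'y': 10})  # {'f': 5, 'z': 83, 'b': 37, 'c': 47, 'y': 10}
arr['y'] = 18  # {'f': 5, 'z': 83, 'b': 37, 'c': 47, 'y': 18}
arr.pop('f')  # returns 5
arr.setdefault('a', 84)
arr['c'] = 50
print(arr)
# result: {'z': 83, 'b': 37, 'c': 50, 'y': 18, 'a': 84}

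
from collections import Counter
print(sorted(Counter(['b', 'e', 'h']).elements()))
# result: ['b', 'e', 'h']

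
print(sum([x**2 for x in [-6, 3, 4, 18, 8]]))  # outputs 449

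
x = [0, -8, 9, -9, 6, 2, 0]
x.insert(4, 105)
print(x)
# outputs [0, -8, 9, -9, 105, 6, 2, 0]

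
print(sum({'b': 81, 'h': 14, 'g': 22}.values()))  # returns 117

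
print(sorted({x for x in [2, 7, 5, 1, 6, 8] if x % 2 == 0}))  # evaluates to [2, 6, 8]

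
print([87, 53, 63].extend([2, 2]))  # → None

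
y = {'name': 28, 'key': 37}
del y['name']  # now {'key': 37}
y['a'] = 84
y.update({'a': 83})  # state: {'key': 37, 'a': 83}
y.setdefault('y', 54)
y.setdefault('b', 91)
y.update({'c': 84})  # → {'key': 37, 'a': 83, 'y': 54, 'b': 91, 'c': 84}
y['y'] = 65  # {'key': 37, 'a': 83, 'y': 65, 'b': 91, 'c': 84}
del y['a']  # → {'key': 37, 'y': 65, 'b': 91, 'c': 84}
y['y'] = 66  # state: {'key': 37, 'y': 66, 'b': 91, 'c': 84}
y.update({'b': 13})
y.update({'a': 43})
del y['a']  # {'key': 37, 'y': 66, 'b': 13, 'c': 84}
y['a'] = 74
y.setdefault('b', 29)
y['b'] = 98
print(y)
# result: {'key': 37, 'y': 66, 'b': 98, 'c': 84, 'a': 74}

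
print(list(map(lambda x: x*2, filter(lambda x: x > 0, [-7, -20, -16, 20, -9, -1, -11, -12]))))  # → [40]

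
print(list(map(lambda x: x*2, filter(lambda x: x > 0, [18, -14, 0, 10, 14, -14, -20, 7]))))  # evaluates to [36, 20, 28, 14]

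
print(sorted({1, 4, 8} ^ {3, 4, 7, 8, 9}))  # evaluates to [1, 3, 7, 9]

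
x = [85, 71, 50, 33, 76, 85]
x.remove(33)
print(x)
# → [85, 71, 50, 76, 85]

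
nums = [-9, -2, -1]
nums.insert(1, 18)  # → [-9, 18, -2, -1]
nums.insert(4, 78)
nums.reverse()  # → [78, -1, -2, 18, -9]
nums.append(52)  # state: [78, -1, -2, 18, -9, 52]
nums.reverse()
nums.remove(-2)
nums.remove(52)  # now [-9, 18, -1, 78]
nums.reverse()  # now [78, -1, 18, -9]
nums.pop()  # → -9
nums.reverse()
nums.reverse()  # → [78, -1, 18]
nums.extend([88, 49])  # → [78, -1, 18, 88, 49]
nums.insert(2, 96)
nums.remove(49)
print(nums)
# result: [78, -1, 96, 18, 88]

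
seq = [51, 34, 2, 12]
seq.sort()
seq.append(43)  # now [2, 12, 34, 51, 43]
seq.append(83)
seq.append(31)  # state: [2, 12, 34, 51, 43, 83, 31]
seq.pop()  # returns 31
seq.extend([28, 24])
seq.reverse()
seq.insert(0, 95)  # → [95, 24, 28, 83, 43, 51, 34, 12, 2]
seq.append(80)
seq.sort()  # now [2, 12, 24, 28, 34, 43, 51, 80, 83, 95]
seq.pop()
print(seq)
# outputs [2, 12, 24, 28, 34, 43, 51, 80, 83]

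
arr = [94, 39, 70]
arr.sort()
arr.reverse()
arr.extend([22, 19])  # [94, 70, 39, 22, 19]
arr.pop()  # 19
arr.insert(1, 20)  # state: [94, 20, 70, 39, 22]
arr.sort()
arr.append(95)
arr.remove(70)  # [20, 22, 39, 94, 95]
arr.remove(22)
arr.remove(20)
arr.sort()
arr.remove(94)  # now [39, 95]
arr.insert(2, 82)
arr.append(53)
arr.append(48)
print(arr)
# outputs [39, 95, 82, 53, 48]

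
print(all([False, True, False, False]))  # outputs False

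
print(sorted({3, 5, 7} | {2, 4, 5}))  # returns [2, 3, 4, 5, 7]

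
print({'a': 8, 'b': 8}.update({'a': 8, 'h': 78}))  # None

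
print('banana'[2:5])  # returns nan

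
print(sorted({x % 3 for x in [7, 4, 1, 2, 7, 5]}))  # [1, 2]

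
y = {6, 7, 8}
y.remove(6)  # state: {7, 8}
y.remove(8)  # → {7}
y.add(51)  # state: {7, 51}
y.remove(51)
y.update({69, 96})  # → {7, 69, 96}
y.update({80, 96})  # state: {7, 69, 80, 96}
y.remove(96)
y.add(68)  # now {7, 68, 69, 80}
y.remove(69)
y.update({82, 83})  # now {7, 68, 80, 82, 83}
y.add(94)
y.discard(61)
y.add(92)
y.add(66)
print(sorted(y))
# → [7, 66, 68, 80, 82, 83, 92, 94]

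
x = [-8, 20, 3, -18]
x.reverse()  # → [-18, 3, 20, -8]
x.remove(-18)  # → [3, 20, -8]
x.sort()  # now [-8, 3, 20]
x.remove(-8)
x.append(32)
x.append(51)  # [3, 20, 32, 51]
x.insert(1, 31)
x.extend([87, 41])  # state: [3, 31, 20, 32, 51, 87, 41]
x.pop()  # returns 41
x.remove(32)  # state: [3, 31, 20, 51, 87]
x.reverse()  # [87, 51, 20, 31, 3]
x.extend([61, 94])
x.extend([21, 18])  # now [87, 51, 20, 31, 3, 61, 94, 21, 18]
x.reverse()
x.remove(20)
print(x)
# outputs [18, 21, 94, 61, 3, 31, 51, 87]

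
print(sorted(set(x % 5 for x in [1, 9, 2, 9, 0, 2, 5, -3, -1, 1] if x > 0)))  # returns [0, 1, 2, 4]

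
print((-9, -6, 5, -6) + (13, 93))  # (-9, -6, 5, -6, 13, 93)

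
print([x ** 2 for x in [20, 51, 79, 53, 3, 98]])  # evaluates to [400, 2601, 6241, 2809, 9, 9604]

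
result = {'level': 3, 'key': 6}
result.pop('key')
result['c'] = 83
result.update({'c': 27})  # {'level': 3, 'c': 27}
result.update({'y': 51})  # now {'level': 3, 'c': 27, 'y': 51}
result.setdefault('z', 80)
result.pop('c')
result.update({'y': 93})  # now {'level': 3, 'y': 93, 'z': 80}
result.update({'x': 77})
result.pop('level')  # 3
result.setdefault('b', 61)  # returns 61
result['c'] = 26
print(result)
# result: {'y': 93, 'z': 80, 'x': 77, 'b': 61, 'c': 26}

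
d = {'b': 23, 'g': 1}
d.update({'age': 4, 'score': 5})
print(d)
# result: {'b': 23, 'g': 1, 'age': 4, 'score': 5}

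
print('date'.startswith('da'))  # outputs True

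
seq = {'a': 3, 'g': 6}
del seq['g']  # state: {'a': 3}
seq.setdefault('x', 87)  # 87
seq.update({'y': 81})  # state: {'a': 3, 'x': 87, 'y': 81}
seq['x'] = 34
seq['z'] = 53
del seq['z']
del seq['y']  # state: {'a': 3, 'x': 34}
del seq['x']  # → {'a': 3}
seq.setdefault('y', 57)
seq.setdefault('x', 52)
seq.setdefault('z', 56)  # 56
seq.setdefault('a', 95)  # 3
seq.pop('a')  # 3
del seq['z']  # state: {'y': 57, 'x': 52}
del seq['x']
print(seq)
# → {'y': 57}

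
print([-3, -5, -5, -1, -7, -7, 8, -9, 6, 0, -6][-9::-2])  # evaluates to [-5, -3]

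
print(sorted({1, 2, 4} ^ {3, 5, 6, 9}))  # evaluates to [1, 2, 3, 4, 5, 6, 9]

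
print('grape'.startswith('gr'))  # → True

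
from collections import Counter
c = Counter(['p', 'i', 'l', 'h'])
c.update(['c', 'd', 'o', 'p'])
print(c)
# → Counter({'p': 2, 'i': 1, 'l': 1, 'h': 1, 'c': 1, 'd': 1, 'o': 1})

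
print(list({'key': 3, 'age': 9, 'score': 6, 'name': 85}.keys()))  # ['key', 'age', 'score', 'name']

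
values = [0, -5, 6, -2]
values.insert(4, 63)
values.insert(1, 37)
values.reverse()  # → [63, -2, 6, -5, 37, 0]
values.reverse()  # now [0, 37, -5, 6, -2, 63]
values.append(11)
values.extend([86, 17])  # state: [0, 37, -5, 6, -2, 63, 11, 86, 17]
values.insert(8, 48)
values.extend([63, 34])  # [0, 37, -5, 6, -2, 63, 11, 86, 48, 17, 63, 34]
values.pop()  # 34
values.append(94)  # [0, 37, -5, 6, -2, 63, 11, 86, 48, 17, 63, 94]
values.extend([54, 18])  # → [0, 37, -5, 6, -2, 63, 11, 86, 48, 17, 63, 94, 54, 18]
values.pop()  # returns 18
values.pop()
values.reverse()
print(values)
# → [94, 63, 17, 48, 86, 11, 63, -2, 6, -5, 37, 0]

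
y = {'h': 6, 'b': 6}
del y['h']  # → {'b': 6}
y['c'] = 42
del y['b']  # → {'c': 42}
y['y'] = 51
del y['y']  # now {'c': 42}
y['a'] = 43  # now {'c': 42, 'a': 43}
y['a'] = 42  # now {'c': 42, 'a': 42}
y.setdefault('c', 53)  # 42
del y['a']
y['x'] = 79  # {'c': 42, 'x': 79}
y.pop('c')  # 42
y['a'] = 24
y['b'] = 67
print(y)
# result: {'x': 79, 'a': 24, 'b': 67}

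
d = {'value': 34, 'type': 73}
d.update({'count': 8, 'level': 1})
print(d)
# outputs {'value': 34, 'type': 73, 'count': 8, 'level': 1}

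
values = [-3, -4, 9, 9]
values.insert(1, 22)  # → [-3, 22, -4, 9, 9]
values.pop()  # 9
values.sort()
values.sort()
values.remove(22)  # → [-4, -3, 9]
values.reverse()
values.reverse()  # [-4, -3, 9]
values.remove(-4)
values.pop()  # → 9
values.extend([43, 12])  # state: [-3, 43, 12]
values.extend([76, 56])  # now [-3, 43, 12, 76, 56]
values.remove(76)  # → [-3, 43, 12, 56]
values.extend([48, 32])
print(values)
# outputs [-3, 43, 12, 56, 48, 32]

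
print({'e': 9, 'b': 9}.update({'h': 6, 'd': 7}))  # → None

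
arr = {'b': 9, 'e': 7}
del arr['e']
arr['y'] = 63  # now {'b': 9, 'y': 63}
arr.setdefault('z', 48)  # 48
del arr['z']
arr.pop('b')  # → 9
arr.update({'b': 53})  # {'y': 63, 'b': 53}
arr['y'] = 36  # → {'y': 36, 'b': 53}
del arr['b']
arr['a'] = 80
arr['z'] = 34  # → {'y': 36, 'a': 80, 'z': 34}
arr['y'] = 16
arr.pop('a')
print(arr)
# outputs {'y': 16, 'z': 34}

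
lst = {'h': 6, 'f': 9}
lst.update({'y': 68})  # {'h': 6, 'f': 9, 'y': 68}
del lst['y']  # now {'h': 6, 'f': 9}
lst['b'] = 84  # {'h': 6, 'f': 9, 'b': 84}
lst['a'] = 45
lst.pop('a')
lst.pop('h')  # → 6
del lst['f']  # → {'b': 84}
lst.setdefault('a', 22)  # 22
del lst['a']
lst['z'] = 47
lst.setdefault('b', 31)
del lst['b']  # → {'z': 47}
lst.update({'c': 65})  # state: {'z': 47, 'c': 65}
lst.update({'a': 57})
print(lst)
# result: {'z': 47, 'c': 65, 'a': 57}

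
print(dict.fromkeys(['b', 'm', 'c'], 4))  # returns {'b': 4, 'm': 4, 'c': 4}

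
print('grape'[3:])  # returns pe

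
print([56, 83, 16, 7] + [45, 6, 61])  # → [56, 83, 16, 7, 45, 6, 61]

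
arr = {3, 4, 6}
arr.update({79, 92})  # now {3, 4, 6, 79, 92}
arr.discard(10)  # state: {3, 4, 6, 79, 92}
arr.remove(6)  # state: {3, 4, 79, 92}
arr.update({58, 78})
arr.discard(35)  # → {3, 4, 58, 78, 79, 92}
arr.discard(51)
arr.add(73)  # {3, 4, 58, 73, 78, 79, 92}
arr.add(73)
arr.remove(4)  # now {3, 58, 73, 78, 79, 92}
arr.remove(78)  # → {3, 58, 73, 79, 92}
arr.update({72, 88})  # {3, 58, 72, 73, 79, 88, 92}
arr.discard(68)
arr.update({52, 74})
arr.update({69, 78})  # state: {3, 52, 58, 69, 72, 73, 74, 78, 79, 88, 92}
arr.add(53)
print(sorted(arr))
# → [3, 52, 53, 58, 69, 72, 73, 74, 78, 79, 88, 92]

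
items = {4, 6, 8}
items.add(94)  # {4, 6, 8, 94}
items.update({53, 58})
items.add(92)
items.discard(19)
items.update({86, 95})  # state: {4, 6, 8, 53, 58, 86, 92, 94, 95}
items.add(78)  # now {4, 6, 8, 53, 58, 78, 86, 92, 94, 95}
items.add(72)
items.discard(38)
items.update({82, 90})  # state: {4, 6, 8, 53, 58, 72, 78, 82, 86, 90, 92, 94, 95}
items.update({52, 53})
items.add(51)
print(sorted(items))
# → [4, 6, 8, 51, 52, 53, 58, 72, 78, 82, 86, 90, 92, 94, 95]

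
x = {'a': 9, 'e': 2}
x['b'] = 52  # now {'a': 9, 'e': 2, 'b': 52}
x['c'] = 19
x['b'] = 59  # {'a': 9, 'e': 2, 'b': 59, 'c': 19}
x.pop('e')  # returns 2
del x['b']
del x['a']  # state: {'c': 19}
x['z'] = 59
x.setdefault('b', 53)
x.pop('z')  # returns 59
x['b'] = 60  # {'c': 19, 'b': 60}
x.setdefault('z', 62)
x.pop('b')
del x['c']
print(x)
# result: {'z': 62}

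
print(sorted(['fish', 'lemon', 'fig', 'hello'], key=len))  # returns ['fig', 'fish', 'lemon', 'hello']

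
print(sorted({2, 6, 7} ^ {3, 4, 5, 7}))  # [2, 3, 4, 5, 6]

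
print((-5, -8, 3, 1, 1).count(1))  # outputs 2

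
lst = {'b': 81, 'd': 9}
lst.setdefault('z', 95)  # 95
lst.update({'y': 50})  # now {'b': 81, 'd': 9, 'z': 95, 'y': 50}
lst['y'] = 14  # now {'b': 81, 'd': 9, 'z': 95, 'y': 14}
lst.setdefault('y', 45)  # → 14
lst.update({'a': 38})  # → {'b': 81, 'd': 9, 'z': 95, 'y': 14, 'a': 38}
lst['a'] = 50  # {'b': 81, 'd': 9, 'z': 95, 'y': 14, 'a': 50}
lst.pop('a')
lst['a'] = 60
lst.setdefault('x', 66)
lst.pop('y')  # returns 14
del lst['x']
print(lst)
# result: {'b': 81, 'd': 9, 'z': 95, 'a': 60}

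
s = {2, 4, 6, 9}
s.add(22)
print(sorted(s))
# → [2, 4, 6, 9, 22]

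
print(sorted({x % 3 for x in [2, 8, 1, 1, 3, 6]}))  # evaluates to [0, 1, 2]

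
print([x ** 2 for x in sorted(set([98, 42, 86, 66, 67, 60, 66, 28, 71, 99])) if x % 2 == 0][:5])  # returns [784, 1764, 3600, 4356, 7396]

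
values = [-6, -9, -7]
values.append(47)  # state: [-6, -9, -7, 47]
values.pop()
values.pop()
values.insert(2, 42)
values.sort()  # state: [-9, -6, 42]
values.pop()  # 42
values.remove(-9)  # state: [-6]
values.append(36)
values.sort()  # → [-6, 36]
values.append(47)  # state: [-6, 36, 47]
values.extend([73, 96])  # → [-6, 36, 47, 73, 96]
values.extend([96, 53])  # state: [-6, 36, 47, 73, 96, 96, 53]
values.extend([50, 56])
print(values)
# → [-6, 36, 47, 73, 96, 96, 53, 50, 56]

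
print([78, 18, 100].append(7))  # None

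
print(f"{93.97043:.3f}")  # 93.970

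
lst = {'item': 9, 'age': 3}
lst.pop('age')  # 3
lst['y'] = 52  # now {'item': 9, 'y': 52}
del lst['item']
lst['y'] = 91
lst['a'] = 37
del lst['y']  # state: {'a': 37}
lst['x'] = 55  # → {'a': 37, 'x': 55}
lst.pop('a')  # 37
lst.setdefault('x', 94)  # 55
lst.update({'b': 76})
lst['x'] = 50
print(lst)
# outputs {'x': 50, 'b': 76}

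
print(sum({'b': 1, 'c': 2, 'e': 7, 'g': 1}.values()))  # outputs 11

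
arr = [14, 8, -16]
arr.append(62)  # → [14, 8, -16, 62]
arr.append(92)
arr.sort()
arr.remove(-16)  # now [8, 14, 62, 92]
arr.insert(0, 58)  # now [58, 8, 14, 62, 92]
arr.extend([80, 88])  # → [58, 8, 14, 62, 92, 80, 88]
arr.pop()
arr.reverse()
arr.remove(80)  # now [92, 62, 14, 8, 58]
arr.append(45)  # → [92, 62, 14, 8, 58, 45]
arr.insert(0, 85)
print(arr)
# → [85, 92, 62, 14, 8, 58, 45]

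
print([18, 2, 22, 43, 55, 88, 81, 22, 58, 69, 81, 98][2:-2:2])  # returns [22, 55, 81, 58]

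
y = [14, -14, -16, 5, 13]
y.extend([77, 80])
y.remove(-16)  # [14, -14, 5, 13, 77, 80]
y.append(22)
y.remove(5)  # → [14, -14, 13, 77, 80, 22]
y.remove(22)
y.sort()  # [-14, 13, 14, 77, 80]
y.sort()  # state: [-14, 13, 14, 77, 80]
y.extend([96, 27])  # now [-14, 13, 14, 77, 80, 96, 27]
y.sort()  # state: [-14, 13, 14, 27, 77, 80, 96]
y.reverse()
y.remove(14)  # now [96, 80, 77, 27, 13, -14]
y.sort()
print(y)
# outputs [-14, 13, 27, 77, 80, 96]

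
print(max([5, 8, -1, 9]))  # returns 9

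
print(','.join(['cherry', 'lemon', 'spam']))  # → cherry,lemon,spam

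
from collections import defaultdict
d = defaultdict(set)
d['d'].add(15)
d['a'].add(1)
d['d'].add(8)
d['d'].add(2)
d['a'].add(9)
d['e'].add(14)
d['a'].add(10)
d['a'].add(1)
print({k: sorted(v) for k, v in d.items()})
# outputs {'d': [2, 8, 15], 'a': [1, 9, 10], 'e': [14]}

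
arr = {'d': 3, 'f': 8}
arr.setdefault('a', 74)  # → 74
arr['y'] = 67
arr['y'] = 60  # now {'d': 3, 'f': 8, 'a': 74, 'y': 60}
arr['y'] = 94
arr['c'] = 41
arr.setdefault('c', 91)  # 41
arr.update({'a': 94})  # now {'d': 3, 'f': 8, 'a': 94, 'y': 94, 'c': 41}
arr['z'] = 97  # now {'d': 3, 'f': 8, 'a': 94, 'y': 94, 'c': 41, 'z': 97}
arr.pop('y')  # 94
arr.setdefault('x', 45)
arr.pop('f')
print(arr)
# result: {'d': 3, 'a': 94, 'c': 41, 'z': 97, 'x': 45}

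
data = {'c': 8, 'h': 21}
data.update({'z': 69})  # {'c': 8, 'h': 21, 'z': 69}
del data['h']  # {'c': 8, 'z': 69}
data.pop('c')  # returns 8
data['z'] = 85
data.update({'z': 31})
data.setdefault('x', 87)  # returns 87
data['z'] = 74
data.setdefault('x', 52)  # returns 87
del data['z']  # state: {'x': 87}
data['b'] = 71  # {'x': 87, 'b': 71}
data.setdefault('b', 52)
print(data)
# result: {'x': 87, 'b': 71}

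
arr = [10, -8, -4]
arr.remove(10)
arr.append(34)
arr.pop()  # 34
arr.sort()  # [-8, -4]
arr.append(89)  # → [-8, -4, 89]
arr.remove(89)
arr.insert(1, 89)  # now [-8, 89, -4]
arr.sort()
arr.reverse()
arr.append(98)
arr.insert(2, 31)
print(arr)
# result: [89, -4, 31, -8, 98]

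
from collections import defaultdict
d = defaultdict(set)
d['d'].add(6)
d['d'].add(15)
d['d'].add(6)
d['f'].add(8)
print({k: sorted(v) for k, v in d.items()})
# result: {'d': [6, 15], 'f': [8]}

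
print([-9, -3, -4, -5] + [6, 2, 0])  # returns [-9, -3, -4, -5, 6, 2, 0]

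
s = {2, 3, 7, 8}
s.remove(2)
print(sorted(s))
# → [3, 7, 8]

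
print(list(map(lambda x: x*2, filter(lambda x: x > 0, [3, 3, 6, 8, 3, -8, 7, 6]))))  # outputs [6, 6, 12, 16, 6, 14, 12]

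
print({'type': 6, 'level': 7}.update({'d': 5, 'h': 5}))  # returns None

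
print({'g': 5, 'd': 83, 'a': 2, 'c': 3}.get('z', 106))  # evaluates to 106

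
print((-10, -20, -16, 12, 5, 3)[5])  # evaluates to 3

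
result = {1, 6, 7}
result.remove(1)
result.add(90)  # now {6, 7, 90}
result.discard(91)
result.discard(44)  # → {6, 7, 90}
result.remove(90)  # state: {6, 7}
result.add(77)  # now {6, 7, 77}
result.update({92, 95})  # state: {6, 7, 77, 92, 95}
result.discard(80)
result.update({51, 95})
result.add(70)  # {6, 7, 51, 70, 77, 92, 95}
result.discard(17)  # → {6, 7, 51, 70, 77, 92, 95}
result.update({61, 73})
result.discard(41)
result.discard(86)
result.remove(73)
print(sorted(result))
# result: [6, 7, 51, 61, 70, 77, 92, 95]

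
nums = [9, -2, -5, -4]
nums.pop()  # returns -4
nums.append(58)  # [9, -2, -5, 58]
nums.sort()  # [-5, -2, 9, 58]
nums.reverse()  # [58, 9, -2, -5]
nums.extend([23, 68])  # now [58, 9, -2, -5, 23, 68]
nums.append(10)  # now [58, 9, -2, -5, 23, 68, 10]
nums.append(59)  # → [58, 9, -2, -5, 23, 68, 10, 59]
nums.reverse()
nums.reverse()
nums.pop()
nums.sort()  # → [-5, -2, 9, 10, 23, 58, 68]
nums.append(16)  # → [-5, -2, 9, 10, 23, 58, 68, 16]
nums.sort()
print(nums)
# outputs [-5, -2, 9, 10, 16, 23, 58, 68]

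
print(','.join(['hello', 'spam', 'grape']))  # hello,spam,grape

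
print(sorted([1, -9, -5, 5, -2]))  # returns [-9, -5, -2, 1, 5]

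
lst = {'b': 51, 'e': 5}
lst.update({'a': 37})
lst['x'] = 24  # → {'b': 51, 'e': 5, 'a': 37, 'x': 24}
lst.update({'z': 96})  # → {'b': 51, 'e': 5, 'a': 37, 'x': 24, 'z': 96}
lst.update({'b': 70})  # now {'b': 70, 'e': 5, 'a': 37, 'x': 24, 'z': 96}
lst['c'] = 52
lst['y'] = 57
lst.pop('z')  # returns 96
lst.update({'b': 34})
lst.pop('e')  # 5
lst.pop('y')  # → 57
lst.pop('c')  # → 52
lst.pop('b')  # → 34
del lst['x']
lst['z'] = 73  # {'a': 37, 'z': 73}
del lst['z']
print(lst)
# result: {'a': 37}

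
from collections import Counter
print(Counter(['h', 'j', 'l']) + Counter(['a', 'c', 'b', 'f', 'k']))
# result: Counter({'h': 1, 'j': 1, 'l': 1, 'a': 1, 'c': 1, 'b': 1, 'f': 1, 'k': 1})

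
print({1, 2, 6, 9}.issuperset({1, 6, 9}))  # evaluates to True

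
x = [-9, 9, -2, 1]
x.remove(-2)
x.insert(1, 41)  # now [-9, 41, 9, 1]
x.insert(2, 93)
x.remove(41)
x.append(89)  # [-9, 93, 9, 1, 89]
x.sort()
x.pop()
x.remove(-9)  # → [1, 9, 89]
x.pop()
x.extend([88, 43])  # [1, 9, 88, 43]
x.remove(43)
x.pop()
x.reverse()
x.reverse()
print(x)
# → [1, 9]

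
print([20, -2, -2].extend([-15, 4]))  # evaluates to None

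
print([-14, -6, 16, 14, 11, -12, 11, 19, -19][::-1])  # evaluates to [-19, 19, 11, -12, 11, 14, 16, -6, -14]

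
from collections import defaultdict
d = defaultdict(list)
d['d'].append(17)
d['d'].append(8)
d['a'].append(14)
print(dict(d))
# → {'d': [17, 8], 'a': [14]}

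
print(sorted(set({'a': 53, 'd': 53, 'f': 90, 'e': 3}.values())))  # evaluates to [3, 53, 90]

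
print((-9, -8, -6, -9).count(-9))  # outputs 2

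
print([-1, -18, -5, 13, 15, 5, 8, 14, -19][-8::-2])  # [-18]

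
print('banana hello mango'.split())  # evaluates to ['banana', 'hello', 'mango']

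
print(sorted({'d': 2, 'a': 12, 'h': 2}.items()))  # [('a', 12), ('d', 2), ('h', 2)]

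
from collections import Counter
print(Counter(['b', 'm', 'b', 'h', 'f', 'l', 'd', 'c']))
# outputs Counter({'b': 2, 'm': 1, 'h': 1, 'f': 1, 'l': 1, 'd': 1, 'c': 1})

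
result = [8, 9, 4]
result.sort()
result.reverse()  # [9, 8, 4]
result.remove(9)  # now [8, 4]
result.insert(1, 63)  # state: [8, 63, 4]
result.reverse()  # [4, 63, 8]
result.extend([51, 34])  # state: [4, 63, 8, 51, 34]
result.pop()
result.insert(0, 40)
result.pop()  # 51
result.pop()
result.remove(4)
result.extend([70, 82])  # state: [40, 63, 70, 82]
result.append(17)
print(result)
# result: [40, 63, 70, 82, 17]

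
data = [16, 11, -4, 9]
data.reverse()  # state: [9, -4, 11, 16]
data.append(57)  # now [9, -4, 11, 16, 57]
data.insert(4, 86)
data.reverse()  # [57, 86, 16, 11, -4, 9]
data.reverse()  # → [9, -4, 11, 16, 86, 57]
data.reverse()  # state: [57, 86, 16, 11, -4, 9]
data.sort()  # [-4, 9, 11, 16, 57, 86]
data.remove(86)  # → [-4, 9, 11, 16, 57]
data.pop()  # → 57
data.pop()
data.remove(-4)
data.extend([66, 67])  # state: [9, 11, 66, 67]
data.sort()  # [9, 11, 66, 67]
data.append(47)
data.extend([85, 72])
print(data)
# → [9, 11, 66, 67, 47, 85, 72]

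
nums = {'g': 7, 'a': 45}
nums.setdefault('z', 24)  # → 24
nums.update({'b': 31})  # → {'g': 7, 'a': 45, 'z': 24, 'b': 31}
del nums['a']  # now {'g': 7, 'z': 24, 'b': 31}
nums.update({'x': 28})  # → {'g': 7, 'z': 24, 'b': 31, 'x': 28}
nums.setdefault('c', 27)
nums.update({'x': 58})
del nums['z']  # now {'g': 7, 'b': 31, 'x': 58, 'c': 27}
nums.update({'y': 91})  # {'g': 7, 'b': 31, 'x': 58, 'c': 27, 'y': 91}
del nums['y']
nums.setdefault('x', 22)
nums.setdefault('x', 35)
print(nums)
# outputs {'g': 7, 'b': 31, 'x': 58, 'c': 27}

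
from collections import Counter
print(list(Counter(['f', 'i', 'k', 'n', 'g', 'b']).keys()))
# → ['f', 'i', 'k', 'n', 'g', 'b']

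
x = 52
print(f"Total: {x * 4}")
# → Total: 208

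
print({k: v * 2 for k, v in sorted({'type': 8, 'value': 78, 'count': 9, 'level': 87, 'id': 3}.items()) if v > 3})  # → {'count': 18, 'level': 174, 'type': 16, 'value': 156}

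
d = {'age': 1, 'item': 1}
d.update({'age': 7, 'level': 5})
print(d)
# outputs {'age': 7, 'item': 1, 'level': 5}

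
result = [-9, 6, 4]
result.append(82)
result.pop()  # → 82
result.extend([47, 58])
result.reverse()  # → [58, 47, 4, 6, -9]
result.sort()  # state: [-9, 4, 6, 47, 58]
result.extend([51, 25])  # [-9, 4, 6, 47, 58, 51, 25]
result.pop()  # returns 25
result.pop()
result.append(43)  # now [-9, 4, 6, 47, 58, 43]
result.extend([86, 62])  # [-9, 4, 6, 47, 58, 43, 86, 62]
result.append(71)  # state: [-9, 4, 6, 47, 58, 43, 86, 62, 71]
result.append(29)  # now [-9, 4, 6, 47, 58, 43, 86, 62, 71, 29]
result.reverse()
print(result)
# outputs [29, 71, 62, 86, 43, 58, 47, 6, 4, -9]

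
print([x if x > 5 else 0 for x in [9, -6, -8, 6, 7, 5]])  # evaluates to [9, 0, 0, 6, 7, 0]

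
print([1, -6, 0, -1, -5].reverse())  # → None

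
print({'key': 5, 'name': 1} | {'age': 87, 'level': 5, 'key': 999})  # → {'key': 999, 'name': 1, 'age': 87, 'level': 5}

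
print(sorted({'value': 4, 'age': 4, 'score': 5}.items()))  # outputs [('age', 4), ('score', 5), ('value', 4)]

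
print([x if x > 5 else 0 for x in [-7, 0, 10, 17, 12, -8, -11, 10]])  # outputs [0, 0, 10, 17, 12, 0, 0, 10]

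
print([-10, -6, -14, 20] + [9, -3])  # [-10, -6, -14, 20, 9, -3]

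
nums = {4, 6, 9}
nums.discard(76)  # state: {4, 6, 9}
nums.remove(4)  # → {6, 9}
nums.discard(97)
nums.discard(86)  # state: {6, 9}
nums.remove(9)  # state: {6}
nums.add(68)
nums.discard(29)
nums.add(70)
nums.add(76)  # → {6, 68, 70, 76}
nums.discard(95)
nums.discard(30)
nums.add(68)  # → {6, 68, 70, 76}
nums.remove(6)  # {68, 70, 76}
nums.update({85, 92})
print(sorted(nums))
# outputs [68, 70, 76, 85, 92]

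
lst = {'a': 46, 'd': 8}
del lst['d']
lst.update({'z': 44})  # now {'a': 46, 'z': 44}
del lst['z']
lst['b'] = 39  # {'a': 46, 'b': 39}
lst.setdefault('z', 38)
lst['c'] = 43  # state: {'a': 46, 'b': 39, 'z': 38, 'c': 43}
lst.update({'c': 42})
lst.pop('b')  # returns 39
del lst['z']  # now {'a': 46, 'c': 42}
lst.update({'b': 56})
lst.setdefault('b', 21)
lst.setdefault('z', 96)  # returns 96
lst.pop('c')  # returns 42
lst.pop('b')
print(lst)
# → {'a': 46, 'z': 96}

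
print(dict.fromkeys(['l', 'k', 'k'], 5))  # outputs {'l': 5, 'k': 5}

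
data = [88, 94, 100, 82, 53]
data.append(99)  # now [88, 94, 100, 82, 53, 99]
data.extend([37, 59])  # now [88, 94, 100, 82, 53, 99, 37, 59]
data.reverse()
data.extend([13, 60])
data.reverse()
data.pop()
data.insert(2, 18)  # [60, 13, 18, 88, 94, 100, 82, 53, 99, 37]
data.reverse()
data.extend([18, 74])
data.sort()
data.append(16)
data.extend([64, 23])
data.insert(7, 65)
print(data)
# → [13, 18, 18, 37, 53, 60, 74, 65, 82, 88, 94, 99, 100, 16, 64, 23]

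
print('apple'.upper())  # APPLE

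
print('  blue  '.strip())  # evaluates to blue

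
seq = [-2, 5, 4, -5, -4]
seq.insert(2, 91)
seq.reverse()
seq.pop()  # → -2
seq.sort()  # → [-5, -4, 4, 5, 91]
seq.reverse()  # [91, 5, 4, -4, -5]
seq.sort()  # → [-5, -4, 4, 5, 91]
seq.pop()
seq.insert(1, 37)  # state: [-5, 37, -4, 4, 5]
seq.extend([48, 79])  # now [-5, 37, -4, 4, 5, 48, 79]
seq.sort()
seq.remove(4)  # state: [-5, -4, 5, 37, 48, 79]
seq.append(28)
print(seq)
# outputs [-5, -4, 5, 37, 48, 79, 28]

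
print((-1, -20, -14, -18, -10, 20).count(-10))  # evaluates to 1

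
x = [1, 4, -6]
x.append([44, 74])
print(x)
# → [1, 4, -6, [44, 74]]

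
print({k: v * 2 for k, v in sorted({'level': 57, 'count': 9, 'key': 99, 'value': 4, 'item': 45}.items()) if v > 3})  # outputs {'count': 18, 'item': 90, 'key': 198, 'level': 114, 'value': 8}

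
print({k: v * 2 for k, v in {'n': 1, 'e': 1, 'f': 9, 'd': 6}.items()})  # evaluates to {'n': 2, 'e': 2, 'f': 18, 'd': 12}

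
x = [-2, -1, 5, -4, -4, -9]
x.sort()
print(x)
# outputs [-9, -4, -4, -2, -1, 5]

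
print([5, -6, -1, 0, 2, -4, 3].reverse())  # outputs None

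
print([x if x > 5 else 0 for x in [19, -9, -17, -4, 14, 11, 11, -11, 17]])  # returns [19, 0, 0, 0, 14, 11, 11, 0, 17]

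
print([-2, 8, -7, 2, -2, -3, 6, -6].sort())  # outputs None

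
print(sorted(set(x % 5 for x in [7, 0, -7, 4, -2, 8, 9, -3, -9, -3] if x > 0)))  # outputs [2, 3, 4]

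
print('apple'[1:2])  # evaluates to p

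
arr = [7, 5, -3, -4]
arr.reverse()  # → [-4, -3, 5, 7]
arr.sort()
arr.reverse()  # [7, 5, -3, -4]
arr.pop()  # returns -4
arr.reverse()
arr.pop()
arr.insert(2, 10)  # [-3, 5, 10]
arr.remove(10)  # [-3, 5]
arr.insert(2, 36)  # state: [-3, 5, 36]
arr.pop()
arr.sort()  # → [-3, 5]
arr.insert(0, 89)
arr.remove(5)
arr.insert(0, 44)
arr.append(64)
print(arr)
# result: [44, 89, -3, 64]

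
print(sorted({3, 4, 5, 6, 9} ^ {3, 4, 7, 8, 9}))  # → [5, 6, 7, 8]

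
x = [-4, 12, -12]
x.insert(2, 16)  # [-4, 12, 16, -12]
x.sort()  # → [-12, -4, 12, 16]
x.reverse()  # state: [16, 12, -4, -12]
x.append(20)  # [16, 12, -4, -12, 20]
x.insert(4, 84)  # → [16, 12, -4, -12, 84, 20]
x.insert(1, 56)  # [16, 56, 12, -4, -12, 84, 20]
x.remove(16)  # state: [56, 12, -4, -12, 84, 20]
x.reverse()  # [20, 84, -12, -4, 12, 56]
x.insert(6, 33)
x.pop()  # 33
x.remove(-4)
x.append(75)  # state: [20, 84, -12, 12, 56, 75]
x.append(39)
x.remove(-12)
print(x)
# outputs [20, 84, 12, 56, 75, 39]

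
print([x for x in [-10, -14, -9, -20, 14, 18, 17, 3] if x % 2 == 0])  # [-10, -14, -20, 14, 18]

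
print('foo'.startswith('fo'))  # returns True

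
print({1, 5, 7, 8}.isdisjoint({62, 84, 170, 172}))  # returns True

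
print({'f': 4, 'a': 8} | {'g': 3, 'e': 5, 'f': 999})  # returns {'f': 999, 'a': 8, 'g': 3, 'e': 5}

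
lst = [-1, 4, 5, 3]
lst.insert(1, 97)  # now [-1, 97, 4, 5, 3]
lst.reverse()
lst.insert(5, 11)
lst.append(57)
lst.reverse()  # [57, 11, -1, 97, 4, 5, 3]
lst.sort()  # [-1, 3, 4, 5, 11, 57, 97]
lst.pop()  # 97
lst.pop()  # 57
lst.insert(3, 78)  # [-1, 3, 4, 78, 5, 11]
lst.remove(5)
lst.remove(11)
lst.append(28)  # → [-1, 3, 4, 78, 28]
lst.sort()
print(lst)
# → [-1, 3, 4, 28, 78]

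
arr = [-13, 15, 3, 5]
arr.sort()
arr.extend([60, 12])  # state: [-13, 3, 5, 15, 60, 12]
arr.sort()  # [-13, 3, 5, 12, 15, 60]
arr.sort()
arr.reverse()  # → [60, 15, 12, 5, 3, -13]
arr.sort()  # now [-13, 3, 5, 12, 15, 60]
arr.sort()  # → [-13, 3, 5, 12, 15, 60]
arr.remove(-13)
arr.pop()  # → 60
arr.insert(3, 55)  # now [3, 5, 12, 55, 15]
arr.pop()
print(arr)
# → [3, 5, 12, 55]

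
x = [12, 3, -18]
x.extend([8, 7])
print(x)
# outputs [12, 3, -18, 8, 7]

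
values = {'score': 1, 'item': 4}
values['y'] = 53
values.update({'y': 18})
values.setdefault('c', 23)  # 23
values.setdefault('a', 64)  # 64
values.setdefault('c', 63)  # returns 23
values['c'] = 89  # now {'score': 1, 'item': 4, 'y': 18, 'c': 89, 'a': 64}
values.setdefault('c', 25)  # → 89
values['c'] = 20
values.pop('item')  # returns 4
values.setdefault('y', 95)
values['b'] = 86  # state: {'score': 1, 'y': 18, 'c': 20, 'a': 64, 'b': 86}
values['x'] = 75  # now {'score': 1, 'y': 18, 'c': 20, 'a': 64, 'b': 86, 'x': 75}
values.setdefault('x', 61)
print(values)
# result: {'score': 1, 'y': 18, 'c': 20, 'a': 64, 'b': 86, 'x': 75}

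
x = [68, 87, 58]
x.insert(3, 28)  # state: [68, 87, 58, 28]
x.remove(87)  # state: [68, 58, 28]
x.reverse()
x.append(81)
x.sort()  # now [28, 58, 68, 81]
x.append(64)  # [28, 58, 68, 81, 64]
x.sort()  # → [28, 58, 64, 68, 81]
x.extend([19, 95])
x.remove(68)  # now [28, 58, 64, 81, 19, 95]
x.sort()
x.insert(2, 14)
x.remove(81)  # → [19, 28, 14, 58, 64, 95]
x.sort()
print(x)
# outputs [14, 19, 28, 58, 64, 95]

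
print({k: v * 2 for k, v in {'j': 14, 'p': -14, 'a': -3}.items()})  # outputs {'j': 28, 'p': -28, 'a': -6}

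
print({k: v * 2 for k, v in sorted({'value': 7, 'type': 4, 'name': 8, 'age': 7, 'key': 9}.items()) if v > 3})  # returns {'age': 14, 'key': 18, 'name': 16, 'type': 8, 'value': 14}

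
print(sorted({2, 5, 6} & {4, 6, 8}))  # [6]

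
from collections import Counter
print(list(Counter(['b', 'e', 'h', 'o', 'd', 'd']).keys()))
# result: ['b', 'e', 'h', 'o', 'd']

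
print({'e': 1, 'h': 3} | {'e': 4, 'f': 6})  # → {'e': 4, 'h': 3, 'f': 6}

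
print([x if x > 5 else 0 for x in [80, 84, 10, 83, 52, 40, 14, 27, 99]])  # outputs [80, 84, 10, 83, 52, 40, 14, 27, 99]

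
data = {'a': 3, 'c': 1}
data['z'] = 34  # {'a': 3, 'c': 1, 'z': 34}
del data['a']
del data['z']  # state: {'c': 1}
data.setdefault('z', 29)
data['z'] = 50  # {'c': 1, 'z': 50}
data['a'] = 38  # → {'c': 1, 'z': 50, 'a': 38}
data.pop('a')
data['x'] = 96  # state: {'c': 1, 'z': 50, 'x': 96}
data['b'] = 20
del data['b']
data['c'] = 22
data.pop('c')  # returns 22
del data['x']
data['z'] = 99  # {'z': 99}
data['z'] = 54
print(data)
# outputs {'z': 54}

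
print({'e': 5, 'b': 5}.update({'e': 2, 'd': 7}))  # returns None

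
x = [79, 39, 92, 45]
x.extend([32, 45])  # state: [79, 39, 92, 45, 32, 45]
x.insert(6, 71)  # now [79, 39, 92, 45, 32, 45, 71]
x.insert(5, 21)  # [79, 39, 92, 45, 32, 21, 45, 71]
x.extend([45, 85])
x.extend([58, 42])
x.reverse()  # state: [42, 58, 85, 45, 71, 45, 21, 32, 45, 92, 39, 79]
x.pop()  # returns 79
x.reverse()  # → [39, 92, 45, 32, 21, 45, 71, 45, 85, 58, 42]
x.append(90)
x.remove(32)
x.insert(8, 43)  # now [39, 92, 45, 21, 45, 71, 45, 85, 43, 58, 42, 90]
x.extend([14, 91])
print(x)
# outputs [39, 92, 45, 21, 45, 71, 45, 85, 43, 58, 42, 90, 14, 91]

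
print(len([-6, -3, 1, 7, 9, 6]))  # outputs 6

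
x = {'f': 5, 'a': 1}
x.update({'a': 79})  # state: {'f': 5, 'a': 79}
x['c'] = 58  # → {'f': 5, 'a': 79, 'c': 58}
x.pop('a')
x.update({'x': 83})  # {'f': 5, 'c': 58, 'x': 83}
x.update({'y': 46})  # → {'f': 5, 'c': 58, 'x': 83, 'y': 46}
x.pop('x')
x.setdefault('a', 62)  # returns 62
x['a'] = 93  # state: {'f': 5, 'c': 58, 'y': 46, 'a': 93}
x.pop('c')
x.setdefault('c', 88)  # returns 88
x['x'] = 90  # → {'f': 5, 'y': 46, 'a': 93, 'c': 88, 'x': 90}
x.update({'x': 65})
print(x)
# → {'f': 5, 'y': 46, 'a': 93, 'c': 88, 'x': 65}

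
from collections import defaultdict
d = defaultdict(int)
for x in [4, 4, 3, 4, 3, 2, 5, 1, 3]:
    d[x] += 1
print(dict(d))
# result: {4: 3, 3: 3, 2: 1, 5: 1, 1: 1}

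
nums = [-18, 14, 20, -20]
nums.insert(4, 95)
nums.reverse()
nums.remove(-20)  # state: [95, 20, 14, -18]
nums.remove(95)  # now [20, 14, -18]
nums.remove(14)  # [20, -18]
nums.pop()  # -18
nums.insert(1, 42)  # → [20, 42]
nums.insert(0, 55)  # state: [55, 20, 42]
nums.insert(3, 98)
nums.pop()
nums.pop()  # 42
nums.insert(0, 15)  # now [15, 55, 20]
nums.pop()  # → 20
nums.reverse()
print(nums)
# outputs [55, 15]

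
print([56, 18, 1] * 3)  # [56, 18, 1, 56, 18, 1, 56, 18, 1]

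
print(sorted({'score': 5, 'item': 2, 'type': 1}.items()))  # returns [('item', 2), ('score', 5), ('type', 1)]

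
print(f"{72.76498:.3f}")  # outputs 72.765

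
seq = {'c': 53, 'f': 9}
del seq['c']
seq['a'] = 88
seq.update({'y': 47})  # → {'f': 9, 'a': 88, 'y': 47}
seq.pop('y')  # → 47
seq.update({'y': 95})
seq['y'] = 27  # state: {'f': 9, 'a': 88, 'y': 27}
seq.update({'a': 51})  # {'f': 9, 'a': 51, 'y': 27}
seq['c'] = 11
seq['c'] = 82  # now {'f': 9, 'a': 51, 'y': 27, 'c': 82}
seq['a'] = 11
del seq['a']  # {'f': 9, 'y': 27, 'c': 82}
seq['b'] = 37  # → {'f': 9, 'y': 27, 'c': 82, 'b': 37}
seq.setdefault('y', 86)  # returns 27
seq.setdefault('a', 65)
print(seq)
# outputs {'f': 9, 'y': 27, 'c': 82, 'b': 37, 'a': 65}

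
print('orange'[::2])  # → oag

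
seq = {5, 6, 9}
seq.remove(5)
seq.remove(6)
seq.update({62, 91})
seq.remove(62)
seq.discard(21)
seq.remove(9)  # {91}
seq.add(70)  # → {70, 91}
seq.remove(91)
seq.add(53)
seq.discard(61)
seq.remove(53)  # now {70}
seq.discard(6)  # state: {70}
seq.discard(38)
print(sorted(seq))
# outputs [70]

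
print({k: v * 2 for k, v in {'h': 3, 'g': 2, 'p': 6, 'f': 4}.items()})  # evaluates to {'h': 6, 'g': 4, 'p': 12, 'f': 8}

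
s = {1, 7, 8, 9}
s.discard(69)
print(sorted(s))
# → [1, 7, 8, 9]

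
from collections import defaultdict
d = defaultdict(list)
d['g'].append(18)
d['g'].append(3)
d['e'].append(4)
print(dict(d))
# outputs {'g': [18, 3], 'e': [4]}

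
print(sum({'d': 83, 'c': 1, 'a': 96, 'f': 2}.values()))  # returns 182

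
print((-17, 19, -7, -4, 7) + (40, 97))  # (-17, 19, -7, -4, 7, 40, 97)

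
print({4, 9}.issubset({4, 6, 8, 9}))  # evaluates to True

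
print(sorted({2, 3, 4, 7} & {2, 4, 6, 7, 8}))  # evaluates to [2, 4, 7]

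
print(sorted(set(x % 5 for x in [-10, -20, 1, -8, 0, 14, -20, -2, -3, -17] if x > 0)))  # [1, 4]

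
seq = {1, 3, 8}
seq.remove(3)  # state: {1, 8}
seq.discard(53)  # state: {1, 8}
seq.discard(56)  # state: {1, 8}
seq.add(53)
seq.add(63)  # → {1, 8, 53, 63}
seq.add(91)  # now {1, 8, 53, 63, 91}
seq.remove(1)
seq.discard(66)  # {8, 53, 63, 91}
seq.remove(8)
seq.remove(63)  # {53, 91}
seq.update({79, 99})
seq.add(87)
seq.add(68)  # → {53, 68, 79, 87, 91, 99}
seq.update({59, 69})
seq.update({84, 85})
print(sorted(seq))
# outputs [53, 59, 68, 69, 79, 84, 85, 87, 91, 99]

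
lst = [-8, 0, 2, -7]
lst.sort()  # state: [-8, -7, 0, 2]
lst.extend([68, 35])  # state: [-8, -7, 0, 2, 68, 35]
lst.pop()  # 35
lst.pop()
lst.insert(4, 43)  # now [-8, -7, 0, 2, 43]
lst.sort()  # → [-8, -7, 0, 2, 43]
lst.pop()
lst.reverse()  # [2, 0, -7, -8]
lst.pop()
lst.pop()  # -7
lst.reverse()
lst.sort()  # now [0, 2]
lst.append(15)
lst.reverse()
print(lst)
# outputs [15, 2, 0]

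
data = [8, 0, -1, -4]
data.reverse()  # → [-4, -1, 0, 8]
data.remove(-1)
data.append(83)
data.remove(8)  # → [-4, 0, 83]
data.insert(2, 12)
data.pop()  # 83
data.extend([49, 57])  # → [-4, 0, 12, 49, 57]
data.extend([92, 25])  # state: [-4, 0, 12, 49, 57, 92, 25]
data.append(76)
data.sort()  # [-4, 0, 12, 25, 49, 57, 76, 92]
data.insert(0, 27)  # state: [27, -4, 0, 12, 25, 49, 57, 76, 92]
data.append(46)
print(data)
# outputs [27, -4, 0, 12, 25, 49, 57, 76, 92, 46]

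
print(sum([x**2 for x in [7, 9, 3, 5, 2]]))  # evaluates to 168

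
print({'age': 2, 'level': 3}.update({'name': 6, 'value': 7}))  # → None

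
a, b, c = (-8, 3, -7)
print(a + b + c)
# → -12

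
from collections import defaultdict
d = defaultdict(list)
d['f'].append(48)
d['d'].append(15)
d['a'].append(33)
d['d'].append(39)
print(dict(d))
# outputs {'f': [48], 'd': [15, 39], 'a': [33]}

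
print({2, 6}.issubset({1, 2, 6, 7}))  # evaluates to True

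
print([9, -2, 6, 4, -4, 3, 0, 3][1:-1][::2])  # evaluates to [-2, 4, 3]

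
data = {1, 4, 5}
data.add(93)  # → {1, 4, 5, 93}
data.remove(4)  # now {1, 5, 93}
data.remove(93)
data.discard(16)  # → {1, 5}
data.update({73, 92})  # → {1, 5, 73, 92}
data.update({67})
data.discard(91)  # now {1, 5, 67, 73, 92}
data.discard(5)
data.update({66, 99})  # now {1, 66, 67, 73, 92, 99}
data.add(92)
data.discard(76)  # {1, 66, 67, 73, 92, 99}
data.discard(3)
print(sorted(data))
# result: [1, 66, 67, 73, 92, 99]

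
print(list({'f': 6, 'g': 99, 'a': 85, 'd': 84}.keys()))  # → ['f', 'g', 'a', 'd']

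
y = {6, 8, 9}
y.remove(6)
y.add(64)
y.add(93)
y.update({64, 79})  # {8, 9, 64, 79, 93}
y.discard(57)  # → {8, 9, 64, 79, 93}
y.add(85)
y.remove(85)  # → {8, 9, 64, 79, 93}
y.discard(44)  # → {8, 9, 64, 79, 93}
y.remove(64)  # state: {8, 9, 79, 93}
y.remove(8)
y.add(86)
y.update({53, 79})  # {9, 53, 79, 86, 93}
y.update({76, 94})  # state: {9, 53, 76, 79, 86, 93, 94}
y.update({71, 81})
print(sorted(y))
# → [9, 53, 71, 76, 79, 81, 86, 93, 94]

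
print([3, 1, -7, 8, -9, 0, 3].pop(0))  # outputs 3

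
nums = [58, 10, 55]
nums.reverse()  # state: [55, 10, 58]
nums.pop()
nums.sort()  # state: [10, 55]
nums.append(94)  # [10, 55, 94]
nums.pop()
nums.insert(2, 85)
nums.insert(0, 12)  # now [12, 10, 55, 85]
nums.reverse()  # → [85, 55, 10, 12]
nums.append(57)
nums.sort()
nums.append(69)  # [10, 12, 55, 57, 85, 69]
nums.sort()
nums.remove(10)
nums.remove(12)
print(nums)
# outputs [55, 57, 69, 85]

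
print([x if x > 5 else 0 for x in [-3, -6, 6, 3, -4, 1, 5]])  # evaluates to [0, 0, 6, 0, 0, 0, 0]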